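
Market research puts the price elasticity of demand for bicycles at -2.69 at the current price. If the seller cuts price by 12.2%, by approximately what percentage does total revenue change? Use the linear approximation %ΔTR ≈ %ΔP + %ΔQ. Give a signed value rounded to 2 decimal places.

%ΔQ ≈ Ed × %ΔP = (-2.69) × (-12.2%) = +32.8180%
%ΔTR ≈ %ΔP + %ΔQ = (-12.2%) + (+32.8180%) = +20.6180%

+20.62%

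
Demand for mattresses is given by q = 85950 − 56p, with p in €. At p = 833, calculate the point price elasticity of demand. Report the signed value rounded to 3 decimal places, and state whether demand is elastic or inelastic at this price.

dq/dp = −56. At p = 833, q = 85950 − 56(833) = 39302.
Ed = (dq/dp)·(p/q) = −56 × (833/39302) = -1.18691…
|Ed| = 1.187 > 1, so demand is elastic.

-1.187; elastic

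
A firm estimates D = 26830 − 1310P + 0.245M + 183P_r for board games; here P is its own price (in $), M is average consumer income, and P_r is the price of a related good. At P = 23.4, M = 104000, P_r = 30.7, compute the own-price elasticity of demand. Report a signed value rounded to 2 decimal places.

At the given values, D = 26830 − 1310(23.4) + 0.245(104000) + 183(30.7) = 27274.1.
∂D/∂P = −1310.
E = (-1310) × (23.4/27274.1) = -1.1239…

-1.12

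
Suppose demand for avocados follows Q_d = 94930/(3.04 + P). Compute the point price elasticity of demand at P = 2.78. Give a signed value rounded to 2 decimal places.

dQ_d/dP = −94930/(3.04 + P)² = -2802.58. At P = 2.78, Q_d = 16311.
Ed = (dQ_d/dP)·(P/Q_d) = (-2802.58) × (2.78/16311) = -0.4776…

-0.48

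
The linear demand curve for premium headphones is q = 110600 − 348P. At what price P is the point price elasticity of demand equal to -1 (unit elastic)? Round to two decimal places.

158.91

Ed = −348P/(110600 − 348P). Set this equal to -1:
348P = 1·(110600 − 348P) ⇒ 348P(1 + 1) = 1·110600
P = 1·110600 / (348·2) = 158.9080…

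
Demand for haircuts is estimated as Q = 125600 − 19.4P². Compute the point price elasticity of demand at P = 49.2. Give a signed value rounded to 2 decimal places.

dQ/dP = −2·19.4·P = -1908.96. At P = 49.2, Q = 78639.584.
Ed = (dQ/dP)·(P/Q) = (-1908.96) × (49.2/78639.584) = -1.1943…

-1.19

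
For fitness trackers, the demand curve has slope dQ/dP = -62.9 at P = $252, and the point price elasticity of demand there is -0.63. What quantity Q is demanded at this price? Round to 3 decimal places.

Ed = (dQ/dP)·(P/Q) ⇒ Q = (dQ/dP)·P/Ed = (-62.9)·252/(-0.63) = 25160

25160.000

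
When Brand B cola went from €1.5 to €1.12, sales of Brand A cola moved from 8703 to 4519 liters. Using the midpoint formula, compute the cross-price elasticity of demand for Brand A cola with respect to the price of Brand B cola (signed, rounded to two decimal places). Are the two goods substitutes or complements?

%ΔQ_{Brand A cola} = (4519 − 8703)/avg = -4184/6611 = -0.632884…
%ΔP_{Brand B cola} = (1.12 − 1.5)/avg = -0.38/1.31 = -0.290076…
E_cross = (-4184/6611) / (-0.38/1.31) = 2.1817…
E_cross > 0 ⇒ the goods are substitutes.

2.18; substitutes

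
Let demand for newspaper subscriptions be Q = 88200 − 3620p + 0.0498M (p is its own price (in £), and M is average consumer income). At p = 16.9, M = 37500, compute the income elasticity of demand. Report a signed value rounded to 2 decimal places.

0.06

At the given values, Q = 88200 − 3620(16.9) + 0.0498(37500) = 28889.5.
∂Q/∂M = 0.0498.
E = (0.0498) × (37500/28889.5) = 0.0646…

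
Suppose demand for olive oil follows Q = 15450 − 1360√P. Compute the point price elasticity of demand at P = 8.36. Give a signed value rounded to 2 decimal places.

dQ/dP = −1360/(2√P) = -235.183. At P = 8.36, Q = 11517.7.
Ed = (dQ/dP)·(P/Q) = (-235.183) × (8.36/11517.7) = -0.1707…

-0.17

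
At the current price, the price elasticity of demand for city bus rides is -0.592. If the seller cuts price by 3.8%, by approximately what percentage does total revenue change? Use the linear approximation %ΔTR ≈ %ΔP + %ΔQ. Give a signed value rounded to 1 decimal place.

%ΔQ ≈ Ed × %ΔP = (-0.592) × (-3.8%) = +2.2496%
%ΔTR ≈ %ΔP + %ΔQ = (-3.8%) + (+2.2496%) = -1.5504%

-1.6%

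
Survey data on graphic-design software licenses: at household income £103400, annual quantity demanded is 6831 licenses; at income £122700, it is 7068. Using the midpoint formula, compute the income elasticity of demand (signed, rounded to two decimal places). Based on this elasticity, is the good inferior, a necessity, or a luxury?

0.20; necessity

%ΔQ = (7068 − 6831)/[( 6831 + 7068)/2] = 237/6949.5 = 0.034103…
%ΔIncome = (122700 − 103400)/[( 103400 + 122700)/2] = 19300/113050 = 0.170720…
E_income = (237/6949.5) / (19300/113050) = 0.1997…
0 < E_income < 1 ⇒ normal good, necessity.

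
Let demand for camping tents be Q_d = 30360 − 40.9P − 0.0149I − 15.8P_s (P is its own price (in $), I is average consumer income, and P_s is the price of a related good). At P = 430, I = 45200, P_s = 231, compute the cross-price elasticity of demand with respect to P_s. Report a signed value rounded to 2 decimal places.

At the given values, Q_d = 30360 − 40.9(430) − 0.0149(45200) − 15.8(231) = 8449.72.
∂Q_d/∂P_s = -15.8.
E = (-15.8) × (231/8449.72) = -0.4319…

-0.43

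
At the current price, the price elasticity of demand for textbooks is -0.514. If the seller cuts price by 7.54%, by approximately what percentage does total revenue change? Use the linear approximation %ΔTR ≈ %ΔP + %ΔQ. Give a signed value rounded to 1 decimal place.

%ΔQ ≈ Ed × %ΔP = (-0.514) × (-7.54%) = +3.8756%
%ΔTR ≈ %ΔP + %ΔQ = (-7.54%) + (+3.8756%) = -3.6644%

-3.7%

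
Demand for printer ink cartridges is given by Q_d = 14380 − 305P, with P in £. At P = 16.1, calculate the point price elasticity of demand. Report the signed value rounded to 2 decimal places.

-0.52

dQ_d/dP = −305. At P = 16.1, Q_d = 14380 − 305(16.1) = 9469.5.
Ed = (dQ_d/dP)·(P/Q_d) = −305 × (16.1/9469.5) = -0.5185…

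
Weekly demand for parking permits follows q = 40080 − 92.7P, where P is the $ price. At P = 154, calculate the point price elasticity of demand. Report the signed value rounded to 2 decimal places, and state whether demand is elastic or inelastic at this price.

-0.55; inelastic

dq/dP = −92.7. At P = 154, q = 40080 − 92.7(154) = 25804.2.
Ed = (dq/dP)·(P/q) = −92.7 × (154/25804.2) = -0.5532…
|Ed| = 0.55 < 1, so demand is inelastic.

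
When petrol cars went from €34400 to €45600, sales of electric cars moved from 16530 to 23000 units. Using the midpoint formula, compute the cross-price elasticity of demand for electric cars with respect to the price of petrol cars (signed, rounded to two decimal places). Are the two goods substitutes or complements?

1.17; substitutes

%ΔQ_{electric cars} = (23000 − 16530)/avg = 6470/19765 = 0.327346…
%ΔP_{petrol cars} = (45600 − 34400)/avg = 11200/40000 = 0.28
E_cross = (6470/19765) / (11200/40000) = 1.1690…
E_cross > 0 ⇒ the goods are substitutes.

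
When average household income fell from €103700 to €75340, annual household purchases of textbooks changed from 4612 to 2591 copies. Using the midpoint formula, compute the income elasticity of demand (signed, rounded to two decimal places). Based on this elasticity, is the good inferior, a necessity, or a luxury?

%ΔQ = (2591 − 4612)/[( 4612 + 2591)/2] = -2021/3601.5 = -0.561155…
%ΔIncome = (75340 − 103700)/[( 103700 + 75340)/2] = -28360/89520 = -0.316800…
E_income = (-2021/3601.5) / (-28360/89520) = 1.7713…
E_income > 1 ⇒ normal good, luxury.

1.77; luxury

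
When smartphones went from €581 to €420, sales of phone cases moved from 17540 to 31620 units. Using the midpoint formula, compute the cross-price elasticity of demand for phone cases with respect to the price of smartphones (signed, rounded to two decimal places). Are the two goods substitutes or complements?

%ΔQ_{phone cases} = (31620 − 17540)/avg = 14080/24580 = 0.572823…
%ΔP_{smartphones} = (420 − 581)/avg = -161/500.5 = -0.321678…
E_cross = (14080/24580) / (-161/500.5) = -1.7807…
E_cross < 0 ⇒ the goods are complements.

-1.78; complements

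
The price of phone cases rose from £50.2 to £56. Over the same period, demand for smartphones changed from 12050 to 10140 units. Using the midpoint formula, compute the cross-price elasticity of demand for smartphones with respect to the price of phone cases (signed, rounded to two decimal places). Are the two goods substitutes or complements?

%ΔQ_{smartphones} = (10140 − 12050)/avg = -1910/11095 = -0.172149…
%ΔP_{phone cases} = (56 − 50.2)/avg = 5.8/53.1 = 0.109227…
E_cross = (-1910/11095) / (5.8/53.1) = -1.5760…
E_cross < 0 ⇒ the goods are complements.

-1.58; complements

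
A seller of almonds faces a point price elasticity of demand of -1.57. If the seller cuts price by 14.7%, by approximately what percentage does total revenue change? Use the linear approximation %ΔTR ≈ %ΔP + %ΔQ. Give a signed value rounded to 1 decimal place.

%ΔQ ≈ Ed × %ΔP = (-1.57) × (-14.7%) = +23.0790%
%ΔTR ≈ %ΔP + %ΔQ = (-14.7%) + (+23.0790%) = +8.3790%

+8.4%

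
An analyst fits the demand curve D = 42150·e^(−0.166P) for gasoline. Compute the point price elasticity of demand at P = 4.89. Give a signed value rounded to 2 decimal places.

dD/dP = −0.166·D = -3107.22. At P = 4.89, D = 18718.2.
Ed = (dD/dP)·(P/D) = (-3107.22) × (4.89/18718.2) = -0.8117…

-0.81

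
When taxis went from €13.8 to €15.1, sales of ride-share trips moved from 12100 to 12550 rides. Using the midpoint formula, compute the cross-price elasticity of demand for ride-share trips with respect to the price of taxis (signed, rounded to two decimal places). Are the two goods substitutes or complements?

%ΔQ_{ride-share trips} = (12550 − 12100)/avg = 450/12325 = 0.036511…
%ΔP_{taxis} = (15.1 − 13.8)/avg = 1.3/14.45 = 0.089965…
E_cross = (450/12325) / (1.3/14.45) = 0.4058…
E_cross > 0 ⇒ the goods are substitutes.

0.41; substitutes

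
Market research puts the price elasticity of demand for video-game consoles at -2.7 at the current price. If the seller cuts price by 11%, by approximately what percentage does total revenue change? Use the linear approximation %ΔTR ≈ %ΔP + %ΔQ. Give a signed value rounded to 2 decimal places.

%ΔQ ≈ Ed × %ΔP = (-2.7) × (-11%) = +29.7000%
%ΔTR ≈ %ΔP + %ΔQ = (-11%) + (+29.7000%) = +18.7000%

+18.70%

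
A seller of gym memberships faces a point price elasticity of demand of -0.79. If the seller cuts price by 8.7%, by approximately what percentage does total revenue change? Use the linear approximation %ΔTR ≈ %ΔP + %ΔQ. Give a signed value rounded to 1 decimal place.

-1.8%

%ΔQ ≈ Ed × %ΔP = (-0.79) × (-8.7%) = +6.8730%
%ΔTR ≈ %ΔP + %ΔQ = (-8.7%) + (+6.8730%) = -1.8270%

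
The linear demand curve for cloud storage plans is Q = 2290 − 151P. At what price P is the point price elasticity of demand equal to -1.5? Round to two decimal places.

9.10

Ed = −151P/(2290 − 151P). Set this equal to -1.5:
151P = 1.5·(2290 − 151P) ⇒ 151P(1 + 1.5) = 1.5·2290
P = 1.5·2290 / (151·2.5) = 9.0993…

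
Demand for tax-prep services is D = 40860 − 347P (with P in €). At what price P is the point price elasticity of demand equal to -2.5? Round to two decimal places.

84.11

Ed = −347P/(40860 − 347P). Set this equal to -2.5:
347P = 2.5·(40860 − 347P) ⇒ 347P(1 + 2.5) = 2.5·40860
P = 2.5·40860 / (347·3.5) = 84.1086…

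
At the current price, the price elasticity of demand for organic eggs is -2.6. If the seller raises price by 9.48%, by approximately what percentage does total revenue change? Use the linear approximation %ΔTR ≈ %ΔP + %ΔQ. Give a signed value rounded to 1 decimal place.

%ΔQ ≈ Ed × %ΔP = (-2.6) × (+9.48%) = -24.6480%
%ΔTR ≈ %ΔP + %ΔQ = (+9.48%) + (-24.6480%) = -15.1680%

-15.2%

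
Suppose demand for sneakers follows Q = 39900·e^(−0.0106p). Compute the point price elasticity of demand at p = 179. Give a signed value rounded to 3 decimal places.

-1.897

dQ/dp = −0.0106·Q = -63.4232. At p = 179, Q = 5983.32.
Ed = (dQ/dp)·(p/Q) = (-63.4232) × (179/5983.32) = -1.8974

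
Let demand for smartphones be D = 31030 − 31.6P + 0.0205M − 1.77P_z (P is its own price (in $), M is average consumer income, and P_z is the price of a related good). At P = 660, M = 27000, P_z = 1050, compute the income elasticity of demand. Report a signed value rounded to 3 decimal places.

0.062

At the given values, D = 31030 − 31.6(660) + 0.0205(27000) − 1.77(1050) = 8869.
∂D/∂M = 0.0205.
E = (0.0205) × (27000/8869) = 0.06240…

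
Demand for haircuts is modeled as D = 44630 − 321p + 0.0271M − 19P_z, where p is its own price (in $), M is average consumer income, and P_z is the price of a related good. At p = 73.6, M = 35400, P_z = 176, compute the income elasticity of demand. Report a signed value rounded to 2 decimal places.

At the given values, D = 44630 − 321(73.6) + 0.0271(35400) − 19(176) = 18619.74.
∂D/∂M = 0.0271.
E = (0.0271) × (35400/18619.74) = 0.0515…

0.05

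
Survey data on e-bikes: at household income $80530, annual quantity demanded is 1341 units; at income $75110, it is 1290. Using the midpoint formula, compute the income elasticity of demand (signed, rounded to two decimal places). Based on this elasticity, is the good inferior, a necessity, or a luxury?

%ΔQ = (1290 − 1341)/[( 1341 + 1290)/2] = -51/1315.5 = -0.038768…
%ΔIncome = (75110 − 80530)/[( 80530 + 75110)/2] = -5420/77820 = -0.069647…
E_income = (-51/1315.5) / (-5420/77820) = 0.5566…
0 < E_income < 1 ⇒ normal good, necessity.

0.56; necessity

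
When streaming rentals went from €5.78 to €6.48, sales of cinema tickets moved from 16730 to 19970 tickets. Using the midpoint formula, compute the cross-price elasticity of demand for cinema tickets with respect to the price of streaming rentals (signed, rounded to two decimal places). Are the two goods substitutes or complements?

%ΔQ_{cinema tickets} = (19970 − 16730)/avg = 3240/18350 = 0.176566…
%ΔP_{streaming rentals} = (6.48 − 5.78)/avg = 0.7/6.13 = 0.114192…
E_cross = (3240/18350) / (0.7/6.13) = 1.5462…
E_cross > 0 ⇒ the goods are substitutes.

1.55; substitutes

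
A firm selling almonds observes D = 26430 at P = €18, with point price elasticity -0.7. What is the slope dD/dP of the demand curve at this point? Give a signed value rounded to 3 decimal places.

-1027.833

Ed = (dD/dP)·(P/D) ⇒ dD/dP = Ed·D/P = (-0.7)·26430/18 = -1027.83333…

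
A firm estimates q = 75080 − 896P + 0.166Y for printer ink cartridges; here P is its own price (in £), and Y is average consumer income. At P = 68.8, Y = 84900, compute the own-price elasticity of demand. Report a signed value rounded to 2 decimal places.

At the given values, q = 75080 − 896(68.8) + 0.166(84900) = 27528.6.
∂q/∂P = −896.
E = (-896) × (68.8/27528.6) = -2.2393…

-2.24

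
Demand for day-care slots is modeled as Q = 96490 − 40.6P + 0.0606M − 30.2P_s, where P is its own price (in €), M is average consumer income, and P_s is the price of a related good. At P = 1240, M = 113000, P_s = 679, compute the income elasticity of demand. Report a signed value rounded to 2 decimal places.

At the given values, Q = 96490 − 40.6(1240) + 0.0606(113000) − 30.2(679) = 32488.
∂Q/∂M = 0.0606.
E = (0.0606) × (113000/32488) = 0.2107…

0.21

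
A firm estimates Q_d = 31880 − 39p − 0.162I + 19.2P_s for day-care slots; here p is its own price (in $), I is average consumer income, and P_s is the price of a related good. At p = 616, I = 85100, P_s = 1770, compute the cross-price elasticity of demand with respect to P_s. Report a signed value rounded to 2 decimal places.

1.21

At the given values, Q_d = 31880 − 39(616) − 0.162(85100) + 19.2(1770) = 28053.8.
∂Q_d/∂P_s = 19.2.
E = (19.2) × (1770/28053.8) = 1.2113…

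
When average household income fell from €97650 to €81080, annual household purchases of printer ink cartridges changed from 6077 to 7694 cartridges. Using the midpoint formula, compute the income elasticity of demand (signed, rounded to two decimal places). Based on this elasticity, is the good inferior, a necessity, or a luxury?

-1.27; inferior

%ΔQ = (7694 − 6077)/[( 6077 + 7694)/2] = 1617/6885.5 = 0.234841…
%ΔIncome = (81080 − 97650)/[( 97650 + 81080)/2] = -16570/89365 = -0.185419…
E_income = (1617/6885.5) / (-16570/89365) = -1.2665…
E_income < 0 ⇒ inferior good.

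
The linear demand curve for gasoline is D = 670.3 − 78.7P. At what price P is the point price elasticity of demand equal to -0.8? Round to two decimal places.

3.79

Ed = −78.7P/(670.3 − 78.7P). Set this equal to -0.8:
78.7P = 0.8·(670.3 − 78.7P) ⇒ 78.7P(1 + 0.8) = 0.8·670.3
P = 0.8·670.3 / (78.7·1.8) = 3.7854…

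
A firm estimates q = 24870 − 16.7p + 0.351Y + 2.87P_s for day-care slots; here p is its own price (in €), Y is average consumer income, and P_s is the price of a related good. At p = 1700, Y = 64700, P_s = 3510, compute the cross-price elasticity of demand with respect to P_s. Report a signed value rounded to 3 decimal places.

0.344

At the given values, q = 24870 − 16.7(1700) + 0.351(64700) + 2.87(3510) = 29263.4.
∂q/∂P_s = 2.87.
E = (2.87) × (3510/29263.4) = 0.34424…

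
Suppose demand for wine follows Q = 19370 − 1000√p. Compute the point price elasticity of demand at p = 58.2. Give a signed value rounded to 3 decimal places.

dQ/dp = −1000/(2√p) = -65.5403. At p = 58.2, Q = 11741.1.
Ed = (dQ/dp)·(p/Q) = (-65.5403) × (58.2/11741.1) = -0.32487…

-0.325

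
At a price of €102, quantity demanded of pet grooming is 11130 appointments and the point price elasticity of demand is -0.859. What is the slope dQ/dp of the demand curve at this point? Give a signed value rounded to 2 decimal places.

-93.73

Ed = (dQ/dp)·(p/Q) ⇒ dQ/dp = Ed·Q/p = (-0.859)·11130/102 = -93.7320…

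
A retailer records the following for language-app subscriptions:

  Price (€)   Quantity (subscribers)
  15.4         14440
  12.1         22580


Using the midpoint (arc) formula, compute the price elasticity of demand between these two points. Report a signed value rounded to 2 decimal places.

%ΔQ = (22580 − 14440) / [(14440 + 22580)/2] = 8140/18510 = 0.439762…
%ΔP = (12.1 − 15.4) / [(15.4 + 12.1)/2] = -3.3/13.75 = -0.24
Arc Ed = %ΔQ / %ΔP = (8140/18510) / (-3.3/13.75) = -1.8323…

-1.83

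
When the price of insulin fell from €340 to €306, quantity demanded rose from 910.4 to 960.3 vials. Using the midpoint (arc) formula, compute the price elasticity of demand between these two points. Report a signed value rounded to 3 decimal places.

%ΔQ = (960.3 − 910.4) / [(910.4 + 960.3)/2] = 49.9/935.35 = 0.053349…
%ΔP = (306 − 340) / [(340 + 306)/2] = -34/323 = -0.105263…
Arc Ed = %ΔQ / %ΔP = (49.9/935.35) / (-34/323) = -0.50681…

-0.507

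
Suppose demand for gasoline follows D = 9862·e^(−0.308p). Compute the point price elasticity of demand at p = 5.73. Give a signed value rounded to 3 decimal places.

-1.765

dD/dp = −0.308·D = -520.062. At p = 5.73, D = 1688.51.
Ed = (dD/dp)·(p/D) = (-520.062) × (5.73/1688.51) = -1.76484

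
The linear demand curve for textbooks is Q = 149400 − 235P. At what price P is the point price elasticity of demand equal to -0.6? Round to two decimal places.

238.40

Ed = −235P/(149400 − 235P). Set this equal to -0.6:
235P = 0.6·(149400 − 235P) ⇒ 235P(1 + 0.6) = 0.6·149400
P = 0.6·149400 / (235·1.6) = 238.4042…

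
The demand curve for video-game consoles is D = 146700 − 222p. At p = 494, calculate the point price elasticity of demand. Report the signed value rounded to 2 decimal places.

-2.96

dD/dp = −222. At p = 494, D = 146700 − 222(494) = 37032.
Ed = (dD/dp)·(p/D) = −222 × (494/37032) = -2.9614…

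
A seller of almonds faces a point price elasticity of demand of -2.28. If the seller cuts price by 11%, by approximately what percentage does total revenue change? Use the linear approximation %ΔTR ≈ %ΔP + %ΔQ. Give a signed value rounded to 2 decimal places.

+14.08%

%ΔQ ≈ Ed × %ΔP = (-2.28) × (-11%) = +25.0800%
%ΔTR ≈ %ΔP + %ΔQ = (-11%) + (+25.0800%) = +14.0800%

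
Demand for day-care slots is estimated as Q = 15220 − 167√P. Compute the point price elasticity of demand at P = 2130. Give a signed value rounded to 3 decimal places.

-0.513

dQ/dP = −167/(2√P) = -1.80924. At P = 2130, Q = 7512.63.
Ed = (dQ/dP)·(P/Q) = (-1.80924) × (2130/7512.63) = -0.51296…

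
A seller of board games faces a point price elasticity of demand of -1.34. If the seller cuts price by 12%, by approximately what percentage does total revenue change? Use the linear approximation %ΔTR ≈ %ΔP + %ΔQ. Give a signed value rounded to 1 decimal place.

%ΔQ ≈ Ed × %ΔP = (-1.34) × (-12%) = +16.0800%
%ΔTR ≈ %ΔP + %ΔQ = (-12%) + (+16.0800%) = +4.0800%

+4.1%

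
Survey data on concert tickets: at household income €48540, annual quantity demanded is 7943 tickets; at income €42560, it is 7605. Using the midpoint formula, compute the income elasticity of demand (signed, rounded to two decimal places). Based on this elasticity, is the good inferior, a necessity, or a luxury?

0.33; necessity

%ΔQ = (7605 − 7943)/[( 7943 + 7605)/2] = -338/7774 = -0.043478…
%ΔIncome = (42560 − 48540)/[( 48540 + 42560)/2] = -5980/45550 = -0.131284…
E_income = (-338/7774) / (-5980/45550) = 0.3311…
0 < E_income < 1 ⇒ normal good, necessity.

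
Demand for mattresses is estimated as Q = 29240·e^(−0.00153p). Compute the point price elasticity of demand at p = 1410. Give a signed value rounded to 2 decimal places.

-2.16

dQ/dp = −0.00153·Q = -5.17327. At p = 1410, Q = 3381.22.
Ed = (dQ/dp)·(p/Q) = (-5.17327) × (1410/3381.22) = -2.1573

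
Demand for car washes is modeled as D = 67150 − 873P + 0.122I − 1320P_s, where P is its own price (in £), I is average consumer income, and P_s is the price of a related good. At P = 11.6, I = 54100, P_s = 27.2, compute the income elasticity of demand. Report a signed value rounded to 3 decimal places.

At the given values, D = 67150 − 873(11.6) + 0.122(54100) − 1320(27.2) = 27719.4.
∂D/∂I = 0.122.
E = (0.122) × (54100/27719.4) = 0.23810…

0.238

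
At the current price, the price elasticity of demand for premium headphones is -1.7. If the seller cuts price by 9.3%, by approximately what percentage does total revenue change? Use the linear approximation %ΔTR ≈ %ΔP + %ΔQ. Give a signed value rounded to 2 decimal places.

+6.51%

%ΔQ ≈ Ed × %ΔP = (-1.7) × (-9.3%) = +15.8100%
%ΔTR ≈ %ΔP + %ΔQ = (-9.3%) + (+15.8100%) = +6.5100%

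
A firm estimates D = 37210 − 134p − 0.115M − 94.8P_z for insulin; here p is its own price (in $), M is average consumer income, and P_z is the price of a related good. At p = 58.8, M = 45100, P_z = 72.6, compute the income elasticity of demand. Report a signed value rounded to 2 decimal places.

At the given values, D = 37210 − 134(58.8) − 0.115(45100) − 94.8(72.6) = 17261.82.
∂D/∂M = -0.115.
E = (-0.115) × (45100/17261.82) = -0.3004…

-0.30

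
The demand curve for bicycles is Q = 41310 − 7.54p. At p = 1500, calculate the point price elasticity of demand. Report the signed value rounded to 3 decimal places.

dQ/dp = −7.54. At p = 1500, Q = 41310 − 7.54(1500) = 30000.
Ed = (dQ/dp)·(p/Q) = −7.54 × (1500/30000) = -0.377

-0.377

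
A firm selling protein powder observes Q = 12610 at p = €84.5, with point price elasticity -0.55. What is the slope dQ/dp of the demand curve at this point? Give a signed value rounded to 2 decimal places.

-82.08

Ed = (dQ/dp)·(p/Q) ⇒ dQ/dp = Ed·Q/p = (-0.55)·12610/84.5 = -82.0769…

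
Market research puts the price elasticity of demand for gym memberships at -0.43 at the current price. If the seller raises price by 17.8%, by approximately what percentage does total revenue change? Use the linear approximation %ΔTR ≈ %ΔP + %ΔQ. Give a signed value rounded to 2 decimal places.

+10.15%

%ΔQ ≈ Ed × %ΔP = (-0.43) × (+17.8%) = -7.6540%
%ΔTR ≈ %ΔP + %ΔQ = (+17.8%) + (-7.6540%) = +10.1460%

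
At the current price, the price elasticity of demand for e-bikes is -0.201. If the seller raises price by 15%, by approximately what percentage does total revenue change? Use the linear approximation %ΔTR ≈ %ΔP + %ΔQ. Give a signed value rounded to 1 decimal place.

+12.0%

%ΔQ ≈ Ed × %ΔP = (-0.201) × (+15%) = -3.0150%
%ΔTR ≈ %ΔP + %ΔQ = (+15%) + (-3.0150%) = +11.9850%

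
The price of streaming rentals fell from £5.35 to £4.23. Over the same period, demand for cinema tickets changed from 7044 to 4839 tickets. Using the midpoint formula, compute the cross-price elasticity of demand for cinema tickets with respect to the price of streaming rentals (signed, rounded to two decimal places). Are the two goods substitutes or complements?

%ΔQ_{cinema tickets} = (4839 − 7044)/avg = -2205/5941.5 = -0.371118…
%ΔP_{streaming rentals} = (4.23 − 5.35)/avg = -1.12/4.79 = -0.233820…
E_cross = (-2205/5941.5) / (-1.12/4.79) = 1.5871…
E_cross > 0 ⇒ the goods are substitutes.

1.59; substitutes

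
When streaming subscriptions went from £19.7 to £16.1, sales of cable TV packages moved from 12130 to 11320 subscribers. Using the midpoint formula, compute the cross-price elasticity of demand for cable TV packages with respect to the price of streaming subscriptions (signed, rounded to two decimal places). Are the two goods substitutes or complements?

%ΔQ_{cable TV packages} = (11320 − 12130)/avg = -810/11725 = -0.069083…
%ΔP_{streaming subscriptions} = (16.1 − 19.7)/avg = -3.6/17.9 = -0.201117…
E_cross = (-810/11725) / (-3.6/17.9) = 0.3434…
E_cross > 0 ⇒ the goods are substitutes.

0.34; substitutes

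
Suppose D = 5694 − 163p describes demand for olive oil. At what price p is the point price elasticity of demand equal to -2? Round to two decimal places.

23.29

Ed = −163p/(5694 − 163p). Set this equal to -2:
163p = 2·(5694 − 163p) ⇒ 163p(1 + 2) = 2·5694
p = 2·5694 / (163·3) = 23.2883…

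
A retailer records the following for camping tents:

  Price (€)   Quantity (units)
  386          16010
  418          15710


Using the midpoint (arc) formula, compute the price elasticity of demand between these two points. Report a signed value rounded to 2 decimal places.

%ΔQ = (15710 − 16010) / [(16010 + 15710)/2] = -300/15860 = -0.018915…
%ΔP = (418 − 386) / [(386 + 418)/2] = 32/402 = 0.079601…
Arc Ed = %ΔQ / %ΔP = (-300/15860) / (32/402) = -0.2376…

-0.24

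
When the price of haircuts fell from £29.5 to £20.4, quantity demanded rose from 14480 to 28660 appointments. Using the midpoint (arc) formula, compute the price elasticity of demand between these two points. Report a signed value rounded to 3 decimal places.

-1.802

%ΔQ = (28660 − 14480) / [(14480 + 28660)/2] = 14180/21570 = 0.657394…
%ΔP = (20.4 − 29.5) / [(29.5 + 20.4)/2] = -9.1/24.95 = -0.364729…
Arc Ed = %ΔQ / %ΔP = (14180/21570) / (-9.1/24.95) = -1.80241…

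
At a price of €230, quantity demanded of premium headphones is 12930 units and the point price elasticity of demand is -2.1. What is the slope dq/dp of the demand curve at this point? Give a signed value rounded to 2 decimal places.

-118.06

Ed = (dq/dp)·(p/q) ⇒ dq/dp = Ed·q/p = (-2.1)·12930/230 = -118.0565…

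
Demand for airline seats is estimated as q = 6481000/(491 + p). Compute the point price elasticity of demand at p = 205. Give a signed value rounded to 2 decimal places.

-0.29

dq/dp = −6481000/(491 + p)² = -13.379. At p = 205, q = 9311.78.
Ed = (dq/dp)·(p/q) = (-13.379) × (205/9311.78) = -0.2945…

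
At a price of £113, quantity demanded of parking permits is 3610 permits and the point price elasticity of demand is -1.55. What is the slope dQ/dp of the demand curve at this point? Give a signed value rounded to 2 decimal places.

Ed = (dQ/dp)·(p/Q) ⇒ dQ/dp = Ed·Q/p = (-1.55)·3610/113 = -49.5176…

-49.52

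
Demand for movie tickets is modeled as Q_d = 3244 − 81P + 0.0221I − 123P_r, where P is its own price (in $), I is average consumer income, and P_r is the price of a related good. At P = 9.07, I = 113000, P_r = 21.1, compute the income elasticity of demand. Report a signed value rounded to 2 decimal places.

At the given values, Q_d = 3244 − 81(9.07) + 0.0221(113000) − 123(21.1) = 2411.33.
∂Q_d/∂I = 0.0221.
E = (0.0221) × (113000/2411.33) = 1.0356…

1.04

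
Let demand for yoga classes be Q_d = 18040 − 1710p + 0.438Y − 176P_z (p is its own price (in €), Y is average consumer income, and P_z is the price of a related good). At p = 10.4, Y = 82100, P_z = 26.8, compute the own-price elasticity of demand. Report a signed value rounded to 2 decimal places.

At the given values, Q_d = 18040 − 1710(10.4) + 0.438(82100) − 176(26.8) = 31499.
∂Q_d/∂p = −1710.
E = (-1710) × (10.4/31499) = -0.5645…

-0.56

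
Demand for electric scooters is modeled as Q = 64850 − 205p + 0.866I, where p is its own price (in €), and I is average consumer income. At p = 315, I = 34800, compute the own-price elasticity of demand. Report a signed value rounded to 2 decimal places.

At the given values, Q = 64850 − 205(315) + 0.866(34800) = 30411.8.
∂Q/∂p = −205.
E = (-205) × (315/30411.8) = -2.1233…

-2.12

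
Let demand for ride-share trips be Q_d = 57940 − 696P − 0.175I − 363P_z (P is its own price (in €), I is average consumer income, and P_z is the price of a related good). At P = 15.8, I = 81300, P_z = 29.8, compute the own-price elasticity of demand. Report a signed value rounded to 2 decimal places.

-0.50

At the given values, Q_d = 57940 − 696(15.8) − 0.175(81300) − 363(29.8) = 21898.3.
∂Q_d/∂P = −696.
E = (-696) × (15.8/21898.3) = -0.5021…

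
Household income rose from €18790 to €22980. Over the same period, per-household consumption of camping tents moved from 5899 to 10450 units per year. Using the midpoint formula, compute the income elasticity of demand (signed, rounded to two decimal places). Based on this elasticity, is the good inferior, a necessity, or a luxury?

2.78; luxury

%ΔQ = (10450 − 5899)/[( 5899 + 10450)/2] = 4551/8174.5 = 0.556731…
%ΔIncome = (22980 − 18790)/[( 18790 + 22980)/2] = 4190/20885 = 0.200622…
E_income = (4551/8174.5) / (4190/20885) = 2.7750…
E_income > 1 ⇒ normal good, luxury.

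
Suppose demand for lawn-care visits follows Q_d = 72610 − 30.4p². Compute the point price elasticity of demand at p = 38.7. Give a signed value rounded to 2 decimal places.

-3.36

dQ_d/dp = −2·30.4·p = -2352.96. At p = 38.7, Q_d = 27080.224.
Ed = (dQ_d/dp)·(p/Q_d) = (-2352.96) × (38.7/27080.224) = -3.3625…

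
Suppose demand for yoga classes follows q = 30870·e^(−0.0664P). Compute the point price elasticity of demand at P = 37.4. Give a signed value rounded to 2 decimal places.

-2.48

dq/dP = −0.0664·q = -171.078. At P = 37.4, q = 2576.48.
Ed = (dq/dP)·(P/q) = (-171.078) × (37.4/2576.48) = -2.4833…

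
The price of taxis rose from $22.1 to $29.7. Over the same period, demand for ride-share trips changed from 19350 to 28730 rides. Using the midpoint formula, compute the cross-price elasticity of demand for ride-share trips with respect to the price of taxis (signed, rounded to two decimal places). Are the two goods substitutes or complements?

1.33; substitutes

%ΔQ_{ride-share trips} = (28730 − 19350)/avg = 9380/24040 = 0.390183…
%ΔP_{taxis} = (29.7 − 22.1)/avg = 7.6/25.9 = 0.293436…
E_cross = (9380/24040) / (7.6/25.9) = 1.3297…
E_cross > 0 ⇒ the goods are substitutes.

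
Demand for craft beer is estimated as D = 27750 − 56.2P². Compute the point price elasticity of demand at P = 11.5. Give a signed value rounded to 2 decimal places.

-0.73

dD/dP = −2·56.2·P = -1292.6. At P = 11.5, D = 20317.55.
Ed = (dD/dP)·(P/D) = (-1292.6) × (11.5/20317.55) = -0.7316…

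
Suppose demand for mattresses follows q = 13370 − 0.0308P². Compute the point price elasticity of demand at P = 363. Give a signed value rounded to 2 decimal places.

-0.87

dq/dP = −2·0.0308·P = -22.3608. At P = 363, q = 9311.5148.
Ed = (dq/dP)·(P/q) = (-22.3608) × (363/9311.5148) = -0.8717…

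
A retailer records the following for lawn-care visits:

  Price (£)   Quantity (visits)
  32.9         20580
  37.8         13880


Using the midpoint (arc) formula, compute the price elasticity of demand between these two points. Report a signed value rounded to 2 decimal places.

%ΔQ = (13880 − 20580) / [(20580 + 13880)/2] = -6700/17230 = -0.388856…
%ΔP = (37.8 − 32.9) / [(32.9 + 37.8)/2] = 4.9/35.35 = 0.138613…
Arc Ed = %ΔQ / %ΔP = (-6700/17230) / (4.9/35.35) = -2.8053…

-2.81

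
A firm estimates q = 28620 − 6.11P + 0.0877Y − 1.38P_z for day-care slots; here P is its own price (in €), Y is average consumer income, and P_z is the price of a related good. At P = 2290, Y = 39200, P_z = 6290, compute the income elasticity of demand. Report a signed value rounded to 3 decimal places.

At the given values, q = 28620 − 6.11(2290) + 0.0877(39200) − 1.38(6290) = 9385.74.
∂q/∂Y = 0.0877.
E = (0.0877) × (39200/9385.74) = 0.36628…

0.366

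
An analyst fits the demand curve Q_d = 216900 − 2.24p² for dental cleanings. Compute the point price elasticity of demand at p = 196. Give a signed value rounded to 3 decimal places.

dQ_d/dp = −2·2.24·p = -878.08. At p = 196, Q_d = 130848.16.
Ed = (dQ_d/dp)·(p/Q_d) = (-878.08) × (196/130848.16) = -1.31529…

-1.315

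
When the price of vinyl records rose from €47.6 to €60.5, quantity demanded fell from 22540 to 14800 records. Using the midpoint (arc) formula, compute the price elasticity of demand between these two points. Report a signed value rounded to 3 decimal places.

%ΔQ = (14800 − 22540) / [(22540 + 14800)/2] = -7740/18670 = -0.414568…
%ΔP = (60.5 − 47.6) / [(47.6 + 60.5)/2] = 12.9/54.05 = 0.238667…
Arc Ed = %ΔQ / %ΔP = (-7740/18670) / (12.9/54.05) = -1.73701…

-1.737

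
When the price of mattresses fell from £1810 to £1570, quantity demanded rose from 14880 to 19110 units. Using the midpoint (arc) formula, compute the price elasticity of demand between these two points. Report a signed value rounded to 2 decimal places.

-1.75

%ΔQ = (19110 − 14880) / [(14880 + 19110)/2] = 4230/16995 = 0.248896…
%ΔP = (1570 − 1810) / [(1810 + 1570)/2] = -240/1690 = -0.142011…
Arc Ed = %ΔQ / %ΔP = (4230/16995) / (-240/1690) = -1.7526…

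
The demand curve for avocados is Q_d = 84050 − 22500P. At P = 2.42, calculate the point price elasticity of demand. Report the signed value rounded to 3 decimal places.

dQ_d/dP = −22500. At P = 2.42, Q_d = 84050 − 22500(2.42) = 29600.
Ed = (dQ_d/dP)·(P/Q_d) = −22500 × (2.42/29600) = -1.83952…

-1.840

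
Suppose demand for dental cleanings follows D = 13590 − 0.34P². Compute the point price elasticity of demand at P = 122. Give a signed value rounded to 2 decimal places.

-1.19

dD/dP = −2·0.34·P = -82.96. At P = 122, D = 8529.44.
Ed = (dD/dP)·(P/D) = (-82.96) × (122/8529.44) = -1.1866…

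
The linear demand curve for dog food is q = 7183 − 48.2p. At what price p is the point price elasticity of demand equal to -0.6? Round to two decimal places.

Ed = −48.2p/(7183 − 48.2p). Set this equal to -0.6:
48.2p = 0.6·(7183 − 48.2p) ⇒ 48.2p(1 + 0.6) = 0.6·7183
p = 0.6·7183 / (48.2·1.6) = 55.8843…

55.88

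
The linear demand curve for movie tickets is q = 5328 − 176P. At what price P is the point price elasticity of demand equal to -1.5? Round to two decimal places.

18.16

Ed = −176P/(5328 − 176P). Set this equal to -1.5:
176P = 1.5·(5328 − 176P) ⇒ 176P(1 + 1.5) = 1.5·5328
P = 1.5·5328 / (176·2.5) = 18.1636…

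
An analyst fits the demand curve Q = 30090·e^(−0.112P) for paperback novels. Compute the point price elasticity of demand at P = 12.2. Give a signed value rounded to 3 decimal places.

-1.366

dQ/dP = −0.112·Q = -859.449. At P = 12.2, Q = 7673.65.
Ed = (dQ/dP)·(P/Q) = (-859.449) × (12.2/7673.65) = -1.3664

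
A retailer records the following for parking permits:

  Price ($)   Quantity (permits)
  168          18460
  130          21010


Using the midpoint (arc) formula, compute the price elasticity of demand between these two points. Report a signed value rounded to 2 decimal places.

%ΔQ = (21010 − 18460) / [(18460 + 21010)/2] = 2550/19735 = 0.129212…
%ΔP = (130 − 168) / [(168 + 130)/2] = -38/149 = -0.255033…
Arc Ed = %ΔQ / %ΔP = (2550/19735) / (-38/149) = -0.5066…

-0.51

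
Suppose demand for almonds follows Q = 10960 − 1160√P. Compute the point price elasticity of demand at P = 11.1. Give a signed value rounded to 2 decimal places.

-0.27

dQ/dP = −1160/(2√P) = -174.087. At P = 11.1, Q = 7095.27.
Ed = (dQ/dP)·(P/Q) = (-174.087) × (11.1/7095.27) = -0.2723…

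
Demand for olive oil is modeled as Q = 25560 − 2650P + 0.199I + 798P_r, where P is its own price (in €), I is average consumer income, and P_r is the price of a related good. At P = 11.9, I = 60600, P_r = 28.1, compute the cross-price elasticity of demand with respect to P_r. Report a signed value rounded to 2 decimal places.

At the given values, Q = 25560 − 2650(11.9) + 0.199(60600) + 798(28.1) = 28508.2.
∂Q/∂P_r = 798.
E = (798) × (28.1/28508.2) = 0.7865…

0.79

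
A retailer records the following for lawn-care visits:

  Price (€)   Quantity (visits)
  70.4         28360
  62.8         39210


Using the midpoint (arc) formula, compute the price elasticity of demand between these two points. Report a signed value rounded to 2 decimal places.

-2.81

%ΔQ = (39210 − 28360) / [(28360 + 39210)/2] = 10850/33785 = 0.321148…
%ΔP = (62.8 − 70.4) / [(70.4 + 62.8)/2] = -7.6/66.6 = -0.114114…
Arc Ed = %ΔQ / %ΔP = (10850/33785) / (-7.6/66.6) = -2.8142…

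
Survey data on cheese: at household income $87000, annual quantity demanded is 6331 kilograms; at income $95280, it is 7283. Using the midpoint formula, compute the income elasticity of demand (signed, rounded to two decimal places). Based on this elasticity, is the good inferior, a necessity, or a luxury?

1.54; luxury

%ΔQ = (7283 − 6331)/[( 6331 + 7283)/2] = 952/6807 = 0.139856…
%ΔIncome = (95280 − 87000)/[( 87000 + 95280)/2] = 8280/91140 = 0.090849…
E_income = (952/6807) / (8280/91140) = 1.5394…
E_income > 1 ⇒ normal good, luxury.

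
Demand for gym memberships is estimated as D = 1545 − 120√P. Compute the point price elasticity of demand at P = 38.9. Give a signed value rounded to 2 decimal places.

dD/dP = −120/(2√P) = -9.62003. At P = 38.9, D = 796.562.
Ed = (dD/dP)·(P/D) = (-9.62003) × (38.9/796.562) = -0.4697…

-0.47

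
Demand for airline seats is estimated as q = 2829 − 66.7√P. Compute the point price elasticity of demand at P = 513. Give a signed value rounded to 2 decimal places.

-0.57

dq/dP = −66.7/(2√P) = -1.47244. At P = 513, q = 1318.28.
Ed = (dq/dP)·(P/q) = (-1.47244) × (513/1318.28) = -0.5729…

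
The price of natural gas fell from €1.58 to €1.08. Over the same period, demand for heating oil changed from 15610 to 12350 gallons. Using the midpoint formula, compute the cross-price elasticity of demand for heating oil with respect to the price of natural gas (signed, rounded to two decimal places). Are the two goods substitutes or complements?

0.62; substitutes

%ΔQ_{heating oil} = (12350 − 15610)/avg = -3260/13980 = -0.233190…
%ΔP_{natural gas} = (1.08 − 1.58)/avg = -0.5/1.33 = -0.375939…
E_cross = (-3260/13980) / (-0.5/1.33) = 0.6202…
E_cross > 0 ⇒ the goods are substitutes.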